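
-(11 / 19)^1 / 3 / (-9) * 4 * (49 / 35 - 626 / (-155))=12364 / 26505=0.47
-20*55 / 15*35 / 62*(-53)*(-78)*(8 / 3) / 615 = -8488480 / 11439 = -742.06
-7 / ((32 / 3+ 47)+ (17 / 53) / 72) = -3816 / 31439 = -0.12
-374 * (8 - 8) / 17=0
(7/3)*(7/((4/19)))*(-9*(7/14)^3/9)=-931/96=-9.70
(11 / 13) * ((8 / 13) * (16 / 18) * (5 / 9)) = 3520 / 13689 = 0.26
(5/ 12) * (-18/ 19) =-15/ 38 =-0.39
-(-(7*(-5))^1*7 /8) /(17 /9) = -2205 /136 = -16.21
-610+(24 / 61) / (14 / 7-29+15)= -37212 / 61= -610.03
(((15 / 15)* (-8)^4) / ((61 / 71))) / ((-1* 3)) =-1589.16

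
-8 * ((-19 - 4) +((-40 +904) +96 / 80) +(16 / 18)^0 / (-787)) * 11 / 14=-20831184 / 3935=-5293.82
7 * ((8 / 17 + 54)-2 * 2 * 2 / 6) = 18970 / 51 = 371.96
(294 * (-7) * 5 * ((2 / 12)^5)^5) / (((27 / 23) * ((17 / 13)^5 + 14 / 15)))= -73228261925 / 1129931533707948121022005248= -0.00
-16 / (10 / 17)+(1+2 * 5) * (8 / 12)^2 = -1004 / 45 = -22.31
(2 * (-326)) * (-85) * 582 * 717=23126433480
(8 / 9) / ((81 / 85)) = 680 / 729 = 0.93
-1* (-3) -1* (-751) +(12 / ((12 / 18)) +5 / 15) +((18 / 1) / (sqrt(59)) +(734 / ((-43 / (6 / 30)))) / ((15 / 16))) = 18* sqrt(59) / 59 +2479031 / 3225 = 771.04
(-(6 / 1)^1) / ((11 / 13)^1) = -78 / 11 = -7.09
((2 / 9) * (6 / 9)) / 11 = 4 / 297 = 0.01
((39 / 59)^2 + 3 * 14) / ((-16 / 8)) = -147723 / 6962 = -21.22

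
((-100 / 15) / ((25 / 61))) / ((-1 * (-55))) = -244 / 825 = -0.30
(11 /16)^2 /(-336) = -121 /86016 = -0.00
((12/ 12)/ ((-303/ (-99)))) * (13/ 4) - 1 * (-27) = 11337/ 404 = 28.06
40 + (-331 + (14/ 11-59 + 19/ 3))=-342.39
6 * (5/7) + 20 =170/7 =24.29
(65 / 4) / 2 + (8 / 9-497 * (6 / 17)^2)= -52.90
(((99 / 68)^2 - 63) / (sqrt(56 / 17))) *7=-281511 *sqrt(238) / 18496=-234.80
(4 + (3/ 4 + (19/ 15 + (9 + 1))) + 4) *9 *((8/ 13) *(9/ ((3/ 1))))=21618/ 65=332.58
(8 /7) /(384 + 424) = 1 /707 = 0.00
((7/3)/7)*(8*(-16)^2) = 2048/3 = 682.67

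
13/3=4.33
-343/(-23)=343/23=14.91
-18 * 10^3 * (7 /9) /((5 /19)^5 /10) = -554646176 /5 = -110929235.20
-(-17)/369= 17/369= 0.05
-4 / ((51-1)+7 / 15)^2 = -900 / 573049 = -0.00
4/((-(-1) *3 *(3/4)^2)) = 64/27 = 2.37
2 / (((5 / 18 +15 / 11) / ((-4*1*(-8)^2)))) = -101376 / 325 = -311.93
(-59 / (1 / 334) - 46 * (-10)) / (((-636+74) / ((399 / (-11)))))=-3839577 / 3091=-1242.18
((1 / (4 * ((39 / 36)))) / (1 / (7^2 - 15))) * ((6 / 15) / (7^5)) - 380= -380.00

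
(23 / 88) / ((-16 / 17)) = -391 / 1408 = -0.28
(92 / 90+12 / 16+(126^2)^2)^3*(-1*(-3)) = 93382192384392470735427753583999 / 1944000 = 48036107193617526098471070.00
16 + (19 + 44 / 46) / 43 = 16283 / 989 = 16.46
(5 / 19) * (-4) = -20 / 19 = -1.05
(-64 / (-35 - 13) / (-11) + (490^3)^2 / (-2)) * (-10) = 2283812388165000040 / 33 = 69206436005000001.21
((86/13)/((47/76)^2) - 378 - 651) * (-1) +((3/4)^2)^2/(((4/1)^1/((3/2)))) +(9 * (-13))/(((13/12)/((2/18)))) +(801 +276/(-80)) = 528538661779/294062080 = 1797.37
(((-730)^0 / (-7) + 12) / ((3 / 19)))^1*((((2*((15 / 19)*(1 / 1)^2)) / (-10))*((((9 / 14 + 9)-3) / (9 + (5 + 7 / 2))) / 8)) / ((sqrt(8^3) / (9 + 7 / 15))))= -182683*sqrt(2) / 1097600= -0.24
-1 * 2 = -2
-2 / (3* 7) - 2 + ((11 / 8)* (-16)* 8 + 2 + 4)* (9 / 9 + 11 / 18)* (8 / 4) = -34642 / 63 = -549.87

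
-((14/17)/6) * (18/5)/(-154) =3/935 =0.00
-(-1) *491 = 491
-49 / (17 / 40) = -1960 / 17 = -115.29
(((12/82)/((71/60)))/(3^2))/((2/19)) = 380/2911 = 0.13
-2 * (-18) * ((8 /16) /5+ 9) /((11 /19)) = 31122 /55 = 565.85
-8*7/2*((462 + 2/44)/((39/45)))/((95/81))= -1820070/143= -12727.76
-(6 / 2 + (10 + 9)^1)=-22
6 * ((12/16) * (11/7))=99/14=7.07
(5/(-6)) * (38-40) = 5/3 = 1.67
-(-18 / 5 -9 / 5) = 27 / 5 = 5.40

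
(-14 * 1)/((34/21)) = -147/17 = -8.65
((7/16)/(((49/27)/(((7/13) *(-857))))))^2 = 535413321/43264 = 12375.49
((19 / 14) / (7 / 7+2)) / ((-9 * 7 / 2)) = -19 / 1323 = -0.01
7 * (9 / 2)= 63 / 2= 31.50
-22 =-22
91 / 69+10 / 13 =1873 / 897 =2.09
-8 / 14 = -4 / 7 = -0.57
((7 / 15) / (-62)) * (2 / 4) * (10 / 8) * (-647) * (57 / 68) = 86051 / 33728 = 2.55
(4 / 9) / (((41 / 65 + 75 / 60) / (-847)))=-880880 / 4401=-200.15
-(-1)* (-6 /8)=-3 /4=-0.75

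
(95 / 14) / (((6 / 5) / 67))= 31825 / 84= 378.87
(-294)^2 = 86436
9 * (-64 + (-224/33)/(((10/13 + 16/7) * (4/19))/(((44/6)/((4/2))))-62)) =-338061552/587921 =-575.01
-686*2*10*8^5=-449576960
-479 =-479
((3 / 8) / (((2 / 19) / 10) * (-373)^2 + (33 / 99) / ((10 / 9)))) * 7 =399 / 222652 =0.00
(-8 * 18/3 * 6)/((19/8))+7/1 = -2171/19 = -114.26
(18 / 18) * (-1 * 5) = -5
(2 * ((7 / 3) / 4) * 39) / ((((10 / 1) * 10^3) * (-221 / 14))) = -49 / 170000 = -0.00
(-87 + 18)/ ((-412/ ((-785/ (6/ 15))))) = -270825/ 824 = -328.67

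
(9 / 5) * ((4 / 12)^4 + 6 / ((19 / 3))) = 1477 / 855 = 1.73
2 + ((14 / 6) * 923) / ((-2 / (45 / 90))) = -6437 / 12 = -536.42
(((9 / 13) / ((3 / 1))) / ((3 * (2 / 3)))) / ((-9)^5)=-1 / 511758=-0.00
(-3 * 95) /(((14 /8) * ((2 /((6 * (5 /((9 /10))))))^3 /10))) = -475000000 /63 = -7539682.54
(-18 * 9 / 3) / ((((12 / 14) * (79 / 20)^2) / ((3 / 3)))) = -25200 / 6241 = -4.04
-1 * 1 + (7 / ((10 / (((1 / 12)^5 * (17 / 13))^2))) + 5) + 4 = 837122764310503 / 104640345538560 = 8.00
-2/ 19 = -0.11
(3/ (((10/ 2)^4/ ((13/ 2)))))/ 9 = 13/ 3750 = 0.00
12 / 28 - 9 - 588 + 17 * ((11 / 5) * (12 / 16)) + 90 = -66993 / 140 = -478.52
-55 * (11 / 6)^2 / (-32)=6655 / 1152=5.78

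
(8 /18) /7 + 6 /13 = 430 /819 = 0.53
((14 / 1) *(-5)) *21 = -1470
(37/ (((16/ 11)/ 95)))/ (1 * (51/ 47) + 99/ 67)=24351217/ 25824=942.97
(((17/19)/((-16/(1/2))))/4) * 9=-153/2432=-0.06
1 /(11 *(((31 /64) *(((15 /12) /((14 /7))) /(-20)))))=-2048 /341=-6.01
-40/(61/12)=-480/61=-7.87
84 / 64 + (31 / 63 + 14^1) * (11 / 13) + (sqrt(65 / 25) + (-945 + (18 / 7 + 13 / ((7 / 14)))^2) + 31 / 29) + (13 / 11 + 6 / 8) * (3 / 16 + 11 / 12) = -13096910689 / 117044928 + sqrt(65) / 5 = -110.28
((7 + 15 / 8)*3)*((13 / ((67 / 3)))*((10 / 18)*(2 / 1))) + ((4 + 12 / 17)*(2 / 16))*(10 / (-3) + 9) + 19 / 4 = 5086 / 201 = 25.30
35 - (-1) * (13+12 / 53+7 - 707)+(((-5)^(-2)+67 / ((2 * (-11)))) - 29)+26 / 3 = -675.11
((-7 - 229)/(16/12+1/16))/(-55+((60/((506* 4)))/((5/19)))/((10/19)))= 57319680/18573539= 3.09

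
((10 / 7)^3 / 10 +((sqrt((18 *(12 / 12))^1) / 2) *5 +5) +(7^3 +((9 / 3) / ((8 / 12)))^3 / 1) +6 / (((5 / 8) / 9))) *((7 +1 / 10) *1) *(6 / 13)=639 *sqrt(2) / 26 +1536625239 / 891800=1757.82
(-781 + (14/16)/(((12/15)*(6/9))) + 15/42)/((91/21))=-1046979/5824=-179.77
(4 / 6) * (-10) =-20 / 3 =-6.67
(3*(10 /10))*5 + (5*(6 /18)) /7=320 /21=15.24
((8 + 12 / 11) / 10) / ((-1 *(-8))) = 5 / 44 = 0.11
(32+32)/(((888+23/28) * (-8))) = -224/24887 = -0.01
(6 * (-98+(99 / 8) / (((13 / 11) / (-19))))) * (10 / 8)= -463245 / 208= -2227.14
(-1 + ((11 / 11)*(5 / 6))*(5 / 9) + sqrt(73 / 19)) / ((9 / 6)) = -29 / 81 + 2*sqrt(1387) / 57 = 0.95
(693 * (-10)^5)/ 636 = -5775000/ 53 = -108962.26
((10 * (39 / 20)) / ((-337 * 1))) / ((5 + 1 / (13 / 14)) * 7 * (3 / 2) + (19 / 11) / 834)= -0.00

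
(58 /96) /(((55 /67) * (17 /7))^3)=0.08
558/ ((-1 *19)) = -29.37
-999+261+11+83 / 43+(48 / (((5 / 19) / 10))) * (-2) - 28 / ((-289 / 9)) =-54333302 / 12427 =-4372.20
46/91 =0.51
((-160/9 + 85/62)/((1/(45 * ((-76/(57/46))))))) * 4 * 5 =84226000/93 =905655.91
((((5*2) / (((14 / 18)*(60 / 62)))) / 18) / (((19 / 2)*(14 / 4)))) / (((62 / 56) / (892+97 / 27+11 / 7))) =1356512 / 75411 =17.99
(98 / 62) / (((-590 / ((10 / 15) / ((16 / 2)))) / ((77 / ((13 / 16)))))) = -7546 / 356655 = -0.02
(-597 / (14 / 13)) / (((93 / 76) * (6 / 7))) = -49153 / 93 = -528.53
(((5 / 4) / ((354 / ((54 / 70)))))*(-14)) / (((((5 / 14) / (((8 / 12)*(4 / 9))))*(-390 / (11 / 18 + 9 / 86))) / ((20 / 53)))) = 0.00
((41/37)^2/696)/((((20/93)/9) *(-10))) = -468999/63521600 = -0.01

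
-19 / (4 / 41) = -779 / 4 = -194.75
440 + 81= 521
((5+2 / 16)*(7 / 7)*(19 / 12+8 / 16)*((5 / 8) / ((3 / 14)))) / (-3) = -35875 / 3456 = -10.38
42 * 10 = 420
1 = 1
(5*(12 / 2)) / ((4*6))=5 / 4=1.25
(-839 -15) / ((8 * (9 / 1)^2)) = -427 / 324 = -1.32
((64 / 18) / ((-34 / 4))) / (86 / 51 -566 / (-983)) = -15728 / 85053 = -0.18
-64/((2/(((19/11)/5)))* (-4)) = 152/55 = 2.76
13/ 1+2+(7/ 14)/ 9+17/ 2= 212/ 9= 23.56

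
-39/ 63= -0.62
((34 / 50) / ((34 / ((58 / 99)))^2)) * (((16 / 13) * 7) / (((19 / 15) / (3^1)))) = 94192 / 22863555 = 0.00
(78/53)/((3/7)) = 182/53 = 3.43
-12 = -12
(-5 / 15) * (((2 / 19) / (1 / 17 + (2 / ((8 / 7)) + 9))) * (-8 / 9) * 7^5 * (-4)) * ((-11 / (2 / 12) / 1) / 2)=16420096 / 2565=6401.60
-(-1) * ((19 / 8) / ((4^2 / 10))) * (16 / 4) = 95 / 16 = 5.94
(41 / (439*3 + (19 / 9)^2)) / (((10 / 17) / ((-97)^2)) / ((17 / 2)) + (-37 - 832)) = -334461723 / 9367750292506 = -0.00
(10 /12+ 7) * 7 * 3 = 329 /2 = 164.50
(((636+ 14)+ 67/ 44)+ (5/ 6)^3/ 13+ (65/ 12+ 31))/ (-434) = -21250447/ 13405392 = -1.59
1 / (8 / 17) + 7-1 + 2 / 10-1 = 293 / 40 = 7.32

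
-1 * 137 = -137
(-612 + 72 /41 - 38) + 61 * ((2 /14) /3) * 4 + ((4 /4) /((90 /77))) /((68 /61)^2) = -75954918101 /119437920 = -635.94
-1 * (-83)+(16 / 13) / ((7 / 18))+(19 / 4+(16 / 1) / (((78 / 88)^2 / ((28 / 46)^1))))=101195855 / 979524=103.31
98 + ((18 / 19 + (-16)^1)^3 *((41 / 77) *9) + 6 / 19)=-780030388 / 48013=-16246.23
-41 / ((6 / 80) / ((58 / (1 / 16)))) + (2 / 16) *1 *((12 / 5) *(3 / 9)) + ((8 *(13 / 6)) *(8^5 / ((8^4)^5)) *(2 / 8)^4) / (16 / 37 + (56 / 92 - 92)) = -1326374450056719718592600083 / 2614542245671804600320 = -507306.57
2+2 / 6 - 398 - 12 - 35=-1328 / 3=-442.67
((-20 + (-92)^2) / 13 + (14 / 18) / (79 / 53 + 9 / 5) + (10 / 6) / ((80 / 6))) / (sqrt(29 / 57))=16576345 * sqrt(1653) / 739674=911.14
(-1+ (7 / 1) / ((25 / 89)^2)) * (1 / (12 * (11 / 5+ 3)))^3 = 9137 / 25309440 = 0.00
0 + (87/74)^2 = 7569/5476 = 1.38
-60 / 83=-0.72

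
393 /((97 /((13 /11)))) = 5109 /1067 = 4.79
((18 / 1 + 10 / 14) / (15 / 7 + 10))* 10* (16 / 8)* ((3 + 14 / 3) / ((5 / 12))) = 48208 / 85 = 567.15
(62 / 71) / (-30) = -31 / 1065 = -0.03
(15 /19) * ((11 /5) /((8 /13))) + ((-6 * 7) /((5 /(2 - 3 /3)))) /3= 17 /760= 0.02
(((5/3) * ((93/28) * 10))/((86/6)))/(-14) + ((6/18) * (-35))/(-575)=-743129/2907660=-0.26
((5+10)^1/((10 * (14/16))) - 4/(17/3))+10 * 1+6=2024/119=17.01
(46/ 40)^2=529/ 400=1.32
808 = 808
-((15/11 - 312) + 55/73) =248836/803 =309.88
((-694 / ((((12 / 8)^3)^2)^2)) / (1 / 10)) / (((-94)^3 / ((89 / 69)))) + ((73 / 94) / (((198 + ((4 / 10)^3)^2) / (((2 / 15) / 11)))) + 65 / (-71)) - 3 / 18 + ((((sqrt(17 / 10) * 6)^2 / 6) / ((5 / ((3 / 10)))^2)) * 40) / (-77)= -22157435438425725586444882 / 20122920764409398300701875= -1.10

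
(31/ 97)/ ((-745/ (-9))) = 279/ 72265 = 0.00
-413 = -413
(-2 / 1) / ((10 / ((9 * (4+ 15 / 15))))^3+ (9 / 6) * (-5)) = 2916 / 10919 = 0.27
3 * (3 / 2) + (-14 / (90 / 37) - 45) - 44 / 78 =-54779 / 1170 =-46.82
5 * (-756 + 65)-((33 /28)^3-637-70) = -60360033 /21952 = -2749.64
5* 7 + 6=41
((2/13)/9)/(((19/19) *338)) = 0.00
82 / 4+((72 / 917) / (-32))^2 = 275811673 / 13454224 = 20.50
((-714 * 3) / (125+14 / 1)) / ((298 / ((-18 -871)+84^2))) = -6604857 / 20711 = -318.91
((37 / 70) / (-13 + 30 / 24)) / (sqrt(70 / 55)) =-37 * sqrt(154) / 11515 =-0.04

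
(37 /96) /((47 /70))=1295 /2256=0.57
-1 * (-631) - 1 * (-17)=648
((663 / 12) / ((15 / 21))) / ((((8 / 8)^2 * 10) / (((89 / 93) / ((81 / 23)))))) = 2.10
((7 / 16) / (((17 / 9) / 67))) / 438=1407 / 39712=0.04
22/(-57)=-22/57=-0.39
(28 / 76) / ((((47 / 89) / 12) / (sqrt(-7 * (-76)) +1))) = 201.47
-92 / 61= -1.51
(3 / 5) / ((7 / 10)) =6 / 7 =0.86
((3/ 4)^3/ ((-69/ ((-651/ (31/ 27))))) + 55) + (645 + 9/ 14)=7255145/ 10304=704.11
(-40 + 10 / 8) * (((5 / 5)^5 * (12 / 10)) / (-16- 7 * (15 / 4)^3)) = 0.12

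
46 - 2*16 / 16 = 44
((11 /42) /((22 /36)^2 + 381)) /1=594 /864955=0.00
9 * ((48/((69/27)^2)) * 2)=69984/529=132.29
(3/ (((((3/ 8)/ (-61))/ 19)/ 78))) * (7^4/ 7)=-248063088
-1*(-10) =10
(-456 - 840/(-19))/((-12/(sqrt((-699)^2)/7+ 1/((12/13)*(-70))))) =1952903/570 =3426.15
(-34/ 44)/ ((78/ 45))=-255/ 572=-0.45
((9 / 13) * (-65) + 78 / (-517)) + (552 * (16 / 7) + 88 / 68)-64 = 1153.86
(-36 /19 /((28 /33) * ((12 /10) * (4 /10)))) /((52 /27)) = -66825 /27664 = -2.42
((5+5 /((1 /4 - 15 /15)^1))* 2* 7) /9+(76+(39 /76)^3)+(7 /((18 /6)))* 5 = 1009929485 /11852352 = 85.21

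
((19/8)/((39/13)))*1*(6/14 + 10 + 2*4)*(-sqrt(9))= -43.77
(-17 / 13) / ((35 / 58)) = -986 / 455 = -2.17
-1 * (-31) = 31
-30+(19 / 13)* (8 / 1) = -238 / 13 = -18.31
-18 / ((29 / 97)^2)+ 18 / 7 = -1170396 / 5887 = -198.81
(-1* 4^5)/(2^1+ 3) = -1024/5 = -204.80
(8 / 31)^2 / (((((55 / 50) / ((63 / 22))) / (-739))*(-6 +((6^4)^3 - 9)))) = -0.00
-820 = -820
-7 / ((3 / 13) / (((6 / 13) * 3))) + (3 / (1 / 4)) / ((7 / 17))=-90 / 7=-12.86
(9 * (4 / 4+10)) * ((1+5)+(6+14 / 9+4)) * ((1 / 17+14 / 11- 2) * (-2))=39500 / 17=2323.53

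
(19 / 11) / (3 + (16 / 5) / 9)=855 / 1661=0.51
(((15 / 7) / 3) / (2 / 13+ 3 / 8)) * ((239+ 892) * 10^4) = 1176240000 / 77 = 15275844.16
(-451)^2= 203401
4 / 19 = 0.21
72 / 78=12 / 13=0.92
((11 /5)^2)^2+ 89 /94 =1431879 /58750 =24.37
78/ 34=39/ 17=2.29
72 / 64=9 / 8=1.12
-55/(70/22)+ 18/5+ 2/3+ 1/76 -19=-255407/7980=-32.01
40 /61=0.66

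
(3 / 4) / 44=3 / 176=0.02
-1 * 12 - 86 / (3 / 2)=-208 / 3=-69.33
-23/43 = -0.53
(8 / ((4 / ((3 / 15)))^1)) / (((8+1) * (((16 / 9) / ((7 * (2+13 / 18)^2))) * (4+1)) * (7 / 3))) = 2401 / 21600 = 0.11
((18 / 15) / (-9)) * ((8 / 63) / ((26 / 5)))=-0.00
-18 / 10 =-9 / 5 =-1.80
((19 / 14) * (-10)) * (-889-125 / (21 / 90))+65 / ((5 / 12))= 955079 / 49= 19491.41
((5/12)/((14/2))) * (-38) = -95/42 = -2.26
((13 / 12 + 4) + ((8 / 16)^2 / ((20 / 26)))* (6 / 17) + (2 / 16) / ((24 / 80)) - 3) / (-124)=-889 / 42160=-0.02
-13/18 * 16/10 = -52/45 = -1.16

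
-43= -43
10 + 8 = 18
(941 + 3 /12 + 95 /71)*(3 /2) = 803085 /568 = 1413.88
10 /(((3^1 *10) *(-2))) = -1 /6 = -0.17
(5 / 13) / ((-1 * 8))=-5 / 104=-0.05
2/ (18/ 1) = 1/ 9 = 0.11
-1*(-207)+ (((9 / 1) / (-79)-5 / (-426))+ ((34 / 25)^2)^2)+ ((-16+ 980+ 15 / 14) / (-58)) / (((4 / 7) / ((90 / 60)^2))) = 1766524452565307 / 12199575000000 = 144.80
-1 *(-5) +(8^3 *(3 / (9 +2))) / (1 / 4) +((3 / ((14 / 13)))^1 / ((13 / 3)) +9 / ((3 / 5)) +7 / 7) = 89349 / 154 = 580.19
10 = 10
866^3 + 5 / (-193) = 125346145923 / 193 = 649461895.97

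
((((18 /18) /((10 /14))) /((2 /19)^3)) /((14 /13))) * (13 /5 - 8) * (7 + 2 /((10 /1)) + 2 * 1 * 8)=-69817761 /500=-139635.52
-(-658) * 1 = 658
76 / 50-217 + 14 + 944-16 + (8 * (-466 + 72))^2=248395763 / 25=9935830.52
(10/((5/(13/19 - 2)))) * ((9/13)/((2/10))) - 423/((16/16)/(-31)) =3236661/247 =13103.89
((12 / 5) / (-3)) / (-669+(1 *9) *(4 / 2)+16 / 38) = 76 / 61805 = 0.00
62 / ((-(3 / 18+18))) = -372 / 109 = -3.41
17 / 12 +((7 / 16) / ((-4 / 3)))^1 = 1.09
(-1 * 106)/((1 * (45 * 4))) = -53/90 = -0.59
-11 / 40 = -0.28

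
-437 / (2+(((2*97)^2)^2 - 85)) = -437 / 1416468413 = -0.00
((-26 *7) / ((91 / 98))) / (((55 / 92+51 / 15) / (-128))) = 11540480 / 1839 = 6275.41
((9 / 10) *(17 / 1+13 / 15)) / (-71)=-402 / 1775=-0.23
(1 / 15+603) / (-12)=-4523 / 90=-50.26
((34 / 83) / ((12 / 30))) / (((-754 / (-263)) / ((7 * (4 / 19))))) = 312970 / 594529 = 0.53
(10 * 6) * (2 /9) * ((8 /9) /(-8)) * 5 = -200 /27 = -7.41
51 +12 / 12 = 52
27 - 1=26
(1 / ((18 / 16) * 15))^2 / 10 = 32 / 91125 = 0.00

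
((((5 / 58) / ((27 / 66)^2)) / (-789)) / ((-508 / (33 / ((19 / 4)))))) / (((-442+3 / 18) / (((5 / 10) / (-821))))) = 1210 / 98318452017897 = 0.00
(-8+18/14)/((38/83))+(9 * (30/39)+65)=197997/3458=57.26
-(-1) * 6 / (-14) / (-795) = 1 / 1855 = 0.00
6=6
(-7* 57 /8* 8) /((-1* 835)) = 399 /835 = 0.48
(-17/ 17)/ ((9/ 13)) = -13/ 9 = -1.44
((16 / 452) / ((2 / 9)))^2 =324 / 12769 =0.03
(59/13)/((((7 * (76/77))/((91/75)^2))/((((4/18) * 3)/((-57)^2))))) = 0.00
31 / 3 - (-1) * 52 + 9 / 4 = 775 / 12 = 64.58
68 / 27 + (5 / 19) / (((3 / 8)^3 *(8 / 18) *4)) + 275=143807 / 513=280.33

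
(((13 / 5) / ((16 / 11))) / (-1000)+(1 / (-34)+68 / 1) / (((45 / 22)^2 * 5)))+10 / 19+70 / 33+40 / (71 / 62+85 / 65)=336865328545139 / 15172446960000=22.20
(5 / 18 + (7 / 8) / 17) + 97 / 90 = 1.41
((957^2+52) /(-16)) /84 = -130843 /192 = -681.47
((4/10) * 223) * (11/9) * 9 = 4906/5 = 981.20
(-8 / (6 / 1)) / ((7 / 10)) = -1.90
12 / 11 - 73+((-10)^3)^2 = 10999209 / 11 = 999928.09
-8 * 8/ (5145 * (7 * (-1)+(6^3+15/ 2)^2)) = -256/ 1027873245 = -0.00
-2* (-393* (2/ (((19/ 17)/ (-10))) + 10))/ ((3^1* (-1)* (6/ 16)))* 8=838400/ 19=44126.32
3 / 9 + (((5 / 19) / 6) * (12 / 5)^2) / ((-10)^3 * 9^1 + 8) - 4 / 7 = -533963 / 2242380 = -0.24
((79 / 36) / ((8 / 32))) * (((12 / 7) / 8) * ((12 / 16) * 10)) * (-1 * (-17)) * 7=6715 / 4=1678.75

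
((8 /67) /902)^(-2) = 913067089 /16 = 57066693.06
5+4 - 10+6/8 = -1/4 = -0.25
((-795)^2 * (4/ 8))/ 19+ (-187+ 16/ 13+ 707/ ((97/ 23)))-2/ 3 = 2388248471/ 143754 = 16613.44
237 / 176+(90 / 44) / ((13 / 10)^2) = 76053 / 29744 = 2.56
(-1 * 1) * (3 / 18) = -1 / 6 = -0.17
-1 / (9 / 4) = -4 / 9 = -0.44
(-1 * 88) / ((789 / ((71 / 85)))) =-6248 / 67065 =-0.09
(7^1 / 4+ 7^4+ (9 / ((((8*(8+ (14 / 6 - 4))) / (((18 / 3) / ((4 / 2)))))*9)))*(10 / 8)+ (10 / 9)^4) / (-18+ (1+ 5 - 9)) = -9591156437 / 83770848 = -114.49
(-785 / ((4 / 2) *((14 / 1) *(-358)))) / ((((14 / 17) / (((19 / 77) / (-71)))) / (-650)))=82405375 / 383608456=0.21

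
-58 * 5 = -290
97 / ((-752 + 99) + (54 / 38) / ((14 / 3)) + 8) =-25802 / 171489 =-0.15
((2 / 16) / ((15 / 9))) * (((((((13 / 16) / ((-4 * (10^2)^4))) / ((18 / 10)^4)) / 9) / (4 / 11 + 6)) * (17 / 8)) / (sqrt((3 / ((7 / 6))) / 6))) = -2431 * sqrt(21) / 13544423424000000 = -0.00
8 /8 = 1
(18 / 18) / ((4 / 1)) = 1 / 4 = 0.25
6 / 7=0.86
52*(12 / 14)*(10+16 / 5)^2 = 7766.13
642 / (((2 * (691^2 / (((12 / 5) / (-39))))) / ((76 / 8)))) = -12198 / 31036265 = -0.00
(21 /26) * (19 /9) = 133 /78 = 1.71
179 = 179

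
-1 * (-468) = 468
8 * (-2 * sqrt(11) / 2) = -8 * sqrt(11) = -26.53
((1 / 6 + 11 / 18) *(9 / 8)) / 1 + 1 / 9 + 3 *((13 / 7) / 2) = 1901 / 504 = 3.77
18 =18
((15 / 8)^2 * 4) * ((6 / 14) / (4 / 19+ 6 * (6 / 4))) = 513 / 784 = 0.65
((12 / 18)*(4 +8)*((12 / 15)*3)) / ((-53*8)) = -12 / 265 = -0.05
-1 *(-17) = 17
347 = 347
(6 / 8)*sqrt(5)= 3*sqrt(5) / 4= 1.68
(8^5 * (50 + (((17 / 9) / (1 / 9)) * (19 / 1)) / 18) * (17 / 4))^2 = 7252214699524096 / 81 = 89533514808939.46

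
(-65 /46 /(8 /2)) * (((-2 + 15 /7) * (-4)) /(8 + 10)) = 65 /5796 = 0.01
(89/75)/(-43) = -0.03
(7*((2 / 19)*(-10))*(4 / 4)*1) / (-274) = 0.03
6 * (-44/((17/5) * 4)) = -330/17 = -19.41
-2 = -2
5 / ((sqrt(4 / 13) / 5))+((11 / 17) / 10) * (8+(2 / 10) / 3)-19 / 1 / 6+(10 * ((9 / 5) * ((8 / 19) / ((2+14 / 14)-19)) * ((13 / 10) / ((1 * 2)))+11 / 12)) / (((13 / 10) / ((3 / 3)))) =2626307 / 629850+25 * sqrt(13) / 2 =49.24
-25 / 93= -0.27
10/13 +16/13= 2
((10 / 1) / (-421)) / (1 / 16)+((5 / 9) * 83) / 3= 170395 / 11367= 14.99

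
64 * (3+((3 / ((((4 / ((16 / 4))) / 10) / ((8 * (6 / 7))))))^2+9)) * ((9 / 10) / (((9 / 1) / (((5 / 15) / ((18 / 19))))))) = 210184384 / 2205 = 95321.72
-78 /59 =-1.32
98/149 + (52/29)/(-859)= 0.66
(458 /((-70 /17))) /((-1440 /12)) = 3893 /4200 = 0.93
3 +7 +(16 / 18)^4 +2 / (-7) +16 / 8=566674 / 45927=12.34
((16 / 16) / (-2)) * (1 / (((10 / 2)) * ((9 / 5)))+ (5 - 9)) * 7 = 245 / 18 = 13.61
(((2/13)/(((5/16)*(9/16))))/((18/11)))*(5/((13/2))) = 5632/13689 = 0.41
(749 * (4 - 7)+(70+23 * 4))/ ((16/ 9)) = -18765/ 16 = -1172.81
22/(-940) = -11/470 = -0.02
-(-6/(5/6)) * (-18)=-648/5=-129.60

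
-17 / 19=-0.89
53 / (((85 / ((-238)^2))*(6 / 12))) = 353192 / 5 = 70638.40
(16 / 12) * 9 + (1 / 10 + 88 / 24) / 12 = 4433 / 360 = 12.31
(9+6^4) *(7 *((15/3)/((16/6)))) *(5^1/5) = 137025/8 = 17128.12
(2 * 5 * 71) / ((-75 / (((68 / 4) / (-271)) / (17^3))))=142 / 1174785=0.00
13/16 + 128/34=1245/272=4.58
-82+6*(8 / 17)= -1346 / 17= -79.18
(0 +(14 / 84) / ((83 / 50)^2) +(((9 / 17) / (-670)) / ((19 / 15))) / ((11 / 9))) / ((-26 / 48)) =-2360421676 / 21319133407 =-0.11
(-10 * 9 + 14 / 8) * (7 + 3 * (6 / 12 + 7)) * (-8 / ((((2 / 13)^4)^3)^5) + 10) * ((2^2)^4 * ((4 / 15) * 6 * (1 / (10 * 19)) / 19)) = 142964383376753645679690866228129596416233574197152139400582669813862187 / 10161246659254681600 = 14069571202323313739624600000000000000000000000000000.00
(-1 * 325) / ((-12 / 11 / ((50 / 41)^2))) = 2234375 / 5043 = 443.06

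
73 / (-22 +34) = 73 / 12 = 6.08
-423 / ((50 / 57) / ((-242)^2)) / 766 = -353009151 / 9575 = -36867.80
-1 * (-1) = 1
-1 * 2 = -2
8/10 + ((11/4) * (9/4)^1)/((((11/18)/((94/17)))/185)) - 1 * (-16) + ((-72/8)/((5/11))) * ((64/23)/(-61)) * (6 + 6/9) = 4951515681/477020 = 10380.10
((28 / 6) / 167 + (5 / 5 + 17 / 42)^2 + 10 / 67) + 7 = 180608105 / 19737396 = 9.15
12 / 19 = 0.63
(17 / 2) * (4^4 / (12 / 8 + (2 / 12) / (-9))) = 7344 / 5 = 1468.80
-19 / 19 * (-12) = 12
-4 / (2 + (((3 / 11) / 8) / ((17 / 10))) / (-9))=-8976 / 4483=-2.00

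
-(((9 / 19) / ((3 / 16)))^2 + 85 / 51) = -8717 / 1083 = -8.05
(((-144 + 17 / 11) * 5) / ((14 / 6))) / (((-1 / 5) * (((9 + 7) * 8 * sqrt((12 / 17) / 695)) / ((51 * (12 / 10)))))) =1198755 * sqrt(35445) / 9856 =22898.51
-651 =-651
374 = 374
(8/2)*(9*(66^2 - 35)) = 155556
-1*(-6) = 6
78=78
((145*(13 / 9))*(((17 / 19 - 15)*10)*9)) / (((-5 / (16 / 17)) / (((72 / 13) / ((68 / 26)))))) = 581967360 / 5491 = 105985.68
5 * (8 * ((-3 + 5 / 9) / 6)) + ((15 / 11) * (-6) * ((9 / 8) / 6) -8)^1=-25.83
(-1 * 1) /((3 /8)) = -8 /3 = -2.67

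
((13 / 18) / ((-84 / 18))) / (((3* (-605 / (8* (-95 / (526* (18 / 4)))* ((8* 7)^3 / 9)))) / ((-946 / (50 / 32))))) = 17053417472 / 52724925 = 323.44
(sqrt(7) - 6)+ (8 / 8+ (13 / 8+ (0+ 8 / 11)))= -233 / 88+ sqrt(7)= -0.00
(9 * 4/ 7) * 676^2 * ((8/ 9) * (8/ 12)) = 1392688.76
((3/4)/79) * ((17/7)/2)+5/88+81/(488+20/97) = 16870597/72016637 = 0.23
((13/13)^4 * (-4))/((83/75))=-300/83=-3.61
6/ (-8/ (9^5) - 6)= -177147/ 177151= -1.00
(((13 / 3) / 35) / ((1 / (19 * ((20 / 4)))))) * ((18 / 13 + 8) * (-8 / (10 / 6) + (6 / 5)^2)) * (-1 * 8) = 74176 / 25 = 2967.04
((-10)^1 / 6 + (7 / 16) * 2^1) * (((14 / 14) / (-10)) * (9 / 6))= 19 / 160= 0.12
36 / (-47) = -36 / 47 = -0.77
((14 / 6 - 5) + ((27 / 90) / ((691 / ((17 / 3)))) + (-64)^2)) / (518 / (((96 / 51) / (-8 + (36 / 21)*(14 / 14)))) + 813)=-169709702 / 38008455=-4.47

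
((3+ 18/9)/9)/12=5/108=0.05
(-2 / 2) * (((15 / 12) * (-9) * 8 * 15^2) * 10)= 202500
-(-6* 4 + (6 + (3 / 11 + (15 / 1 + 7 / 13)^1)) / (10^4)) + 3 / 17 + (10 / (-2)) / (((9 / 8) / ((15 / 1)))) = -3098969069 / 72930000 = -42.49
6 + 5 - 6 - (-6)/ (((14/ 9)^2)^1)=733/ 98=7.48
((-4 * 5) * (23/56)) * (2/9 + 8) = -4255/63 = -67.54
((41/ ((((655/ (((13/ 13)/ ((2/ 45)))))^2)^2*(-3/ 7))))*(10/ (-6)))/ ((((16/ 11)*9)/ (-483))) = -617556555/ 75391979776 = -0.01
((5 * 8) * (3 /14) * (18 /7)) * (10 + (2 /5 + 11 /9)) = 12552 /49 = 256.16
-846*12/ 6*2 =-3384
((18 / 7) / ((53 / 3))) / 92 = 27 / 17066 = 0.00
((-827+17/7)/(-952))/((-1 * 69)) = -481/38318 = -0.01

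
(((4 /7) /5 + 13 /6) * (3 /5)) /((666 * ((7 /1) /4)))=479 /407925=0.00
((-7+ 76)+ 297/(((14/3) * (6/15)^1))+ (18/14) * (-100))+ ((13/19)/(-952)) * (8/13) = 900197/9044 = 99.54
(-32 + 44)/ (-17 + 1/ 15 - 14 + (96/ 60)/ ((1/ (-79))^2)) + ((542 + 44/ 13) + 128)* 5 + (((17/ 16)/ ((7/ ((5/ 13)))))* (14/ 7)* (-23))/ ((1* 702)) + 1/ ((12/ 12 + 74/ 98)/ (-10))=275735215481491/ 82034198064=3361.22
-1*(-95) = 95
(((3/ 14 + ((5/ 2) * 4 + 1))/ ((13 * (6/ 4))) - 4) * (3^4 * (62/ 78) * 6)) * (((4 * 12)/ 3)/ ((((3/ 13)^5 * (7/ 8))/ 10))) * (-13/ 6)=1059635948800/ 1323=800934201.66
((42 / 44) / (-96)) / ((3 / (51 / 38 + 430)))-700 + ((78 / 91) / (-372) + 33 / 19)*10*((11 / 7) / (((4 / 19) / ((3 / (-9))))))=-90771705823 / 121908864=-744.59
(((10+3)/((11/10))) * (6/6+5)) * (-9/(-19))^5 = 46058220/27237089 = 1.69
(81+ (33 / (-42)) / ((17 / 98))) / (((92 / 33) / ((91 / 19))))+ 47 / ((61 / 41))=73850158 / 453169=162.96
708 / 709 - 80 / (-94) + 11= 428189 / 33323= 12.85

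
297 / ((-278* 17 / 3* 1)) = -0.19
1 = 1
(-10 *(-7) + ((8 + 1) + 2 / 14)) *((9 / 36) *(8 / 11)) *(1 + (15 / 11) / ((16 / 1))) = 52907 / 3388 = 15.62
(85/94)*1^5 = 85/94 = 0.90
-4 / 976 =-1 / 244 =-0.00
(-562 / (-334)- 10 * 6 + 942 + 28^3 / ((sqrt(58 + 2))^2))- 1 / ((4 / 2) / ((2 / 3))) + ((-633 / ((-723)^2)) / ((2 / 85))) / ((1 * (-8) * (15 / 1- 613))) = 579667898897521 / 464025371680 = 1249.22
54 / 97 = 0.56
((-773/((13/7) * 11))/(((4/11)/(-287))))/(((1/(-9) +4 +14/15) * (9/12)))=8257.48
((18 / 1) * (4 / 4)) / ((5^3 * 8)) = 9 / 500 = 0.02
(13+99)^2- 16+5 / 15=37585 / 3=12528.33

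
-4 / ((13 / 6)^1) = -24 / 13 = -1.85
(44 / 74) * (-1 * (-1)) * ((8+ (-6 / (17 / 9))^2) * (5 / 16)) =3.36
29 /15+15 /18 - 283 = -8407 /30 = -280.23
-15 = -15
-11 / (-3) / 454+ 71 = 96713 / 1362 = 71.01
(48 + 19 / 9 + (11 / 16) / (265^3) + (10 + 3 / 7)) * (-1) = -1135633756693 / 18758502000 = -60.54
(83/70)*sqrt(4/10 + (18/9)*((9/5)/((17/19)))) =83*sqrt(7990)/2975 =2.49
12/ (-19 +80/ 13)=-156/ 167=-0.93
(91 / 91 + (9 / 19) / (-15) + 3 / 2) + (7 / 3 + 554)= 318517 / 570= 558.80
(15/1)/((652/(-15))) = -225/652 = -0.35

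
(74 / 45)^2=5476 / 2025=2.70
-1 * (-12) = 12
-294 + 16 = -278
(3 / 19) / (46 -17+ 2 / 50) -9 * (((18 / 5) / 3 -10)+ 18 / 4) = 38.71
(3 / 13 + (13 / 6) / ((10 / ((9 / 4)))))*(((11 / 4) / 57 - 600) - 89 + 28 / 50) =-977034417 / 1976000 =-494.45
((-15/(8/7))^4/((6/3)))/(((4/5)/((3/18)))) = 202584375/65536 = 3091.19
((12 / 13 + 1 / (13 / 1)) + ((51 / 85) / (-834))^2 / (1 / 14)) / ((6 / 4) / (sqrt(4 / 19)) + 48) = 41218432 / 1969292925-644038* sqrt(19) / 1969292925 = 0.02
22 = 22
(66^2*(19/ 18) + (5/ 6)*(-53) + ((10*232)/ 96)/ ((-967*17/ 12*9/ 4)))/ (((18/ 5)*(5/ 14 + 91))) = 13.85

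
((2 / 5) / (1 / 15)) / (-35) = -6 / 35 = -0.17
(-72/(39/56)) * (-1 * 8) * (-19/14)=-1122.46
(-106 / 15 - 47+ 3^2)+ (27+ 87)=1034 / 15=68.93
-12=-12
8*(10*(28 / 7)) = 320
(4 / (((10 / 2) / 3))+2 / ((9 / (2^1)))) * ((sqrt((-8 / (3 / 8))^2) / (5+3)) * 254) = 260096 / 135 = 1926.64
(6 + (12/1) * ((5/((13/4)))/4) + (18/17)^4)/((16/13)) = 6445293/668168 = 9.65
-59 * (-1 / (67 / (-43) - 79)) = -0.73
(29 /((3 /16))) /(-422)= -232 /633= -0.37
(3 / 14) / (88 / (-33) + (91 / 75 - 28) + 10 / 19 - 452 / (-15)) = 475 / 2674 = 0.18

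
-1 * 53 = -53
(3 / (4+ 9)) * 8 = 24 / 13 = 1.85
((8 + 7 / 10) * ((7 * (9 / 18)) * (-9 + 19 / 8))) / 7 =-4611 / 160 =-28.82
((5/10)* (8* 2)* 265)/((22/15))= 15900/11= 1445.45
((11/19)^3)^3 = 2357947691/322687697779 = 0.01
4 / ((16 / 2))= 1 / 2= 0.50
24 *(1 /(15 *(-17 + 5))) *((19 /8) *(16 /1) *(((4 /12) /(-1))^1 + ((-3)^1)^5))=11096 /9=1232.89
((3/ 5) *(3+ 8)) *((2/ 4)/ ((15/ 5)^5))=11/ 810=0.01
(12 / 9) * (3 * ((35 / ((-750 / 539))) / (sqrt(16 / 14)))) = -3773 * sqrt(14) / 150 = -94.12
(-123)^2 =15129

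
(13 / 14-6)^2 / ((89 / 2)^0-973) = -0.03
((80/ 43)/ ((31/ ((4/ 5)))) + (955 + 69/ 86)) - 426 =1412581/ 2666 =529.85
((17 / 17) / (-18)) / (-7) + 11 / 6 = 116 / 63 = 1.84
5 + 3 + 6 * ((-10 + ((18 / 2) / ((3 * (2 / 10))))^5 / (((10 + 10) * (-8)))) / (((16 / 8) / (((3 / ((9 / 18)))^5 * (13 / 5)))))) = -288470395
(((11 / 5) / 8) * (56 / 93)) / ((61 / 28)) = 2156 / 28365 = 0.08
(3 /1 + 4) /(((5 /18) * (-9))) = -14 /5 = -2.80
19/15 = 1.27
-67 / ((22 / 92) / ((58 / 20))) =-812.53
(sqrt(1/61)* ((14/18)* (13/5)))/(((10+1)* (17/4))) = 364* sqrt(61)/513315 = 0.01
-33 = -33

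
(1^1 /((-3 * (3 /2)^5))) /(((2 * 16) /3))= -1 /243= -0.00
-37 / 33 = -1.12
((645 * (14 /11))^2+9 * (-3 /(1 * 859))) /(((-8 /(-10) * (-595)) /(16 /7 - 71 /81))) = -365783400239 /183348396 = -1995.02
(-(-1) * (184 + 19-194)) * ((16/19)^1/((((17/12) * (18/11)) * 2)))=528/323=1.63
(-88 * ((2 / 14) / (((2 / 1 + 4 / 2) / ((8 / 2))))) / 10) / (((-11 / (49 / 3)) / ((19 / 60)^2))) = 0.19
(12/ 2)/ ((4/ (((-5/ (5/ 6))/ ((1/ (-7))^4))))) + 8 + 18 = -21583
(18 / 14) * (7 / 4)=9 / 4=2.25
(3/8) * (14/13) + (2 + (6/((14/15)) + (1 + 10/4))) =4489/364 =12.33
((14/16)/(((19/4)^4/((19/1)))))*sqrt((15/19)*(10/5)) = 0.04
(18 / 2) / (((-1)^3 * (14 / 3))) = -27 / 14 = -1.93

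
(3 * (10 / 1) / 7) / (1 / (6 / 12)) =15 / 7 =2.14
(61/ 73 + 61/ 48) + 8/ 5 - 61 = -1003783/ 17520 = -57.29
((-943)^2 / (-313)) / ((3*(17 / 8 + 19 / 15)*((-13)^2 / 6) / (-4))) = 853679040 / 21529079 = 39.65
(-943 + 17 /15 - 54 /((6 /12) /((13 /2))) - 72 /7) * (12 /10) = -347372 /175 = -1984.98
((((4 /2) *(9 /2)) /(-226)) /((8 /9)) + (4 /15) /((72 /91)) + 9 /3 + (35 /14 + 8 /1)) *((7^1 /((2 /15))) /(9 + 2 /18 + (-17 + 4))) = -3366409 /18080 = -186.20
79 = 79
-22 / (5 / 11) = -242 / 5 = -48.40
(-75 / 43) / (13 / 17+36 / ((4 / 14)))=-0.01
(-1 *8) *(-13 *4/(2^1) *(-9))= -1872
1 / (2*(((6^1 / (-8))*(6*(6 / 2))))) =-1 / 27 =-0.04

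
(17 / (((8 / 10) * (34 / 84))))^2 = 11025 / 4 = 2756.25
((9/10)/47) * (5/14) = 9/1316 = 0.01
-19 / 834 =-0.02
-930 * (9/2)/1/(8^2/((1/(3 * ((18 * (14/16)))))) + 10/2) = -4185/3029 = -1.38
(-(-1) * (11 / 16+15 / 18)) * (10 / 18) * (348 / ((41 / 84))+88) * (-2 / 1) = -1498325 / 1107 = -1353.50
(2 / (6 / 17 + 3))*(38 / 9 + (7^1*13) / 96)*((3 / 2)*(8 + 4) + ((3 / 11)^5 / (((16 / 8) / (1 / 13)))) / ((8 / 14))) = 847955048461 / 15275365248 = 55.51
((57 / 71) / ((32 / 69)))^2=15468489 / 5161984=3.00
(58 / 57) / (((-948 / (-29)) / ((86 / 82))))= 36163 / 1107738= 0.03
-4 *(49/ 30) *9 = -58.80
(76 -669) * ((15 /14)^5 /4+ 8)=-10656057599 /2151296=-4953.32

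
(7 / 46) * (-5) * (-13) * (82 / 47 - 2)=-2730 / 1081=-2.53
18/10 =9/5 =1.80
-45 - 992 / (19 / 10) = -10775 / 19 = -567.11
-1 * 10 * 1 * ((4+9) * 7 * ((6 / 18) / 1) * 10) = -3033.33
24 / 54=4 / 9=0.44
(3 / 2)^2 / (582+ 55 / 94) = 423 / 109526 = 0.00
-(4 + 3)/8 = -7/8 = -0.88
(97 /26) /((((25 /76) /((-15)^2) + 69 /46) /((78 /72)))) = 5529 /2054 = 2.69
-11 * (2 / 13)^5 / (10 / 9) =-1584 / 1856465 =-0.00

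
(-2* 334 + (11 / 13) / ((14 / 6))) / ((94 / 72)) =-511.38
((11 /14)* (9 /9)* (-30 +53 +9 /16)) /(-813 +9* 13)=-143 /5376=-0.03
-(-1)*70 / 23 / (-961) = -70 / 22103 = -0.00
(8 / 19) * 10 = 80 / 19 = 4.21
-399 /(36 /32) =-1064 /3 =-354.67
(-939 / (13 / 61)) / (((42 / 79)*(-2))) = 1508347 / 364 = 4143.81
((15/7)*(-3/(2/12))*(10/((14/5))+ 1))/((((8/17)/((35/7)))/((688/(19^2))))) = -3570.49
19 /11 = 1.73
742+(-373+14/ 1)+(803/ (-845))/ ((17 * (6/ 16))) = 16498961/ 43095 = 382.85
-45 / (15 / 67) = -201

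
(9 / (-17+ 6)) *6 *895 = -48330 / 11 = -4393.64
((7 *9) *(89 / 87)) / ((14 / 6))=801 / 29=27.62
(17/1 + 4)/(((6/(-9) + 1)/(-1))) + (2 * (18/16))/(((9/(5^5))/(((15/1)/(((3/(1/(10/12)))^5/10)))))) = 1137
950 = 950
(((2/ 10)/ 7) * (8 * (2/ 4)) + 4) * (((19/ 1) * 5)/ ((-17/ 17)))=-2736/ 7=-390.86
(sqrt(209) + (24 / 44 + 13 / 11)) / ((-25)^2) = 19 / 6875 + sqrt(209) / 625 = 0.03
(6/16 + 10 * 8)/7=643/56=11.48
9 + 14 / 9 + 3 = 122 / 9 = 13.56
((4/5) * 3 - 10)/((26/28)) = -8.18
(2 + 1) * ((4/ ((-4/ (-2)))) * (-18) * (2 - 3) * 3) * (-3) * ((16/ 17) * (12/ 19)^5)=-3869835264/ 42093683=-91.93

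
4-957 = -953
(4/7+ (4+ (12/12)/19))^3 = 98.87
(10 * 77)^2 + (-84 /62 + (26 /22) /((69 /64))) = 13950338014 /23529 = 592899.74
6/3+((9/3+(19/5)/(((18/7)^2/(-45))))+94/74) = -26095/1332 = -19.59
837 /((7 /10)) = 8370 /7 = 1195.71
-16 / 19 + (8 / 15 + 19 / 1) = 5327 / 285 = 18.69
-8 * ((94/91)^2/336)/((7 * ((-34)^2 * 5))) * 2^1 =-2209/1759008615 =-0.00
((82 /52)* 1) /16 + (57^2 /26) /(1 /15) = 779801 /416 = 1874.52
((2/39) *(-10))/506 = -10/9867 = -0.00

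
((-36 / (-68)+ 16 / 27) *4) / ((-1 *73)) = -2060 / 33507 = -0.06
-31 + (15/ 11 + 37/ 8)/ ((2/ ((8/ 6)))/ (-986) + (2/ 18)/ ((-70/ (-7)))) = 11111113/ 18722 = 593.48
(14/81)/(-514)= -7/20817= -0.00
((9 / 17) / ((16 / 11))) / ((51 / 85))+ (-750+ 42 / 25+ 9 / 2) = -5053851 / 6800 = -743.21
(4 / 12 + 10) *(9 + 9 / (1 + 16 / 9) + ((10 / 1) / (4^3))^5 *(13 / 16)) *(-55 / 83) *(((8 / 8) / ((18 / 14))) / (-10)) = 392144749581739 / 60156385689600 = 6.52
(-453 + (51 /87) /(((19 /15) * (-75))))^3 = -1943914516217888768 /20910518875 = -92963475.84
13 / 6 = 2.17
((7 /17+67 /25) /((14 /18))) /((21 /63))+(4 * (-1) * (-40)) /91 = 75602 /5525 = 13.68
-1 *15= -15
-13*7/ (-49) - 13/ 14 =13/ 14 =0.93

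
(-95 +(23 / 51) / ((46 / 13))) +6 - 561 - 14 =-67715 / 102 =-663.87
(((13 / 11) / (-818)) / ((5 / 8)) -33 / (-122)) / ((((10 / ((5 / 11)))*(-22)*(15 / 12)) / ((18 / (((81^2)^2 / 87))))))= -21343739 / 1323571839635925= -0.00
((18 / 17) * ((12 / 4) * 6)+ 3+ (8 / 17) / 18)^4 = 130362526004881 / 547981281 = 237895.95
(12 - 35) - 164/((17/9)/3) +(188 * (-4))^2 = 9608749/17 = 565220.53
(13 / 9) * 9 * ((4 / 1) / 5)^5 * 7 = 93184 / 3125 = 29.82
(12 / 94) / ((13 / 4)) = 24 / 611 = 0.04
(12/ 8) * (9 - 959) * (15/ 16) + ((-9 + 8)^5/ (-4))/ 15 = -320621/ 240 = -1335.92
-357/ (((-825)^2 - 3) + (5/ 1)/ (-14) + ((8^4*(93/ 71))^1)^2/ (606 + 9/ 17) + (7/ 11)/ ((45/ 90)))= -0.00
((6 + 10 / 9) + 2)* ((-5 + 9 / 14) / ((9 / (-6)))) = 5002 / 189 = 26.47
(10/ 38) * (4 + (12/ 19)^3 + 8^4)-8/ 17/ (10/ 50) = 2385295540/ 2215457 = 1076.66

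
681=681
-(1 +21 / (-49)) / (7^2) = -0.01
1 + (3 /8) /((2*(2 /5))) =47 /32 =1.47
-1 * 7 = -7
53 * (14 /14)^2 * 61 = 3233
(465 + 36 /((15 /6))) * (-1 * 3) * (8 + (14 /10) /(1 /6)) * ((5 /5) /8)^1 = -294831 /100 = -2948.31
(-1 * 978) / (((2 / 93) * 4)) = -11369.25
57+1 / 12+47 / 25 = 17689 / 300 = 58.96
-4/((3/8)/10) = -320/3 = -106.67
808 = 808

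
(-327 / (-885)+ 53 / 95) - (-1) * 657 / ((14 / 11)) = 40580107 / 78470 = 517.14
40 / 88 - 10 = -105 / 11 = -9.55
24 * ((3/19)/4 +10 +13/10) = 25854/95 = 272.15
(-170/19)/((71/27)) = -4590/1349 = -3.40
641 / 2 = 320.50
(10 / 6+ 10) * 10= 350 / 3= 116.67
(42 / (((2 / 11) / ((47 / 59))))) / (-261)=-3619 / 5133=-0.71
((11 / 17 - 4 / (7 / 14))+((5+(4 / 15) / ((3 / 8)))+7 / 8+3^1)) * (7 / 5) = 3.13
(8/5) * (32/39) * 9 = 768/65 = 11.82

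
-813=-813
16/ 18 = 8/ 9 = 0.89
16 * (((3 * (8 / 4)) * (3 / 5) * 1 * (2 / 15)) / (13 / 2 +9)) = 384 / 775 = 0.50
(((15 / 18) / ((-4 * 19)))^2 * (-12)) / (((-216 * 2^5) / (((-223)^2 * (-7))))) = -8702575 / 119771136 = -0.07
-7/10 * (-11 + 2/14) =7.60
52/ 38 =26/ 19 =1.37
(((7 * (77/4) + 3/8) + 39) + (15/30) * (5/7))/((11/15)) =146565/616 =237.93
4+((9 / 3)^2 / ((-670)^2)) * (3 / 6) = 3591209 / 897800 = 4.00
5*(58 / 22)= 145 / 11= 13.18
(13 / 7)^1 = 13 / 7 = 1.86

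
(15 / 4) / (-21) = -5 / 28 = -0.18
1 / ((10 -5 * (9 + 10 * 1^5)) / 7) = -7 / 85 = -0.08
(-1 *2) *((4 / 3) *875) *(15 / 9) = -35000 / 9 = -3888.89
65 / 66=0.98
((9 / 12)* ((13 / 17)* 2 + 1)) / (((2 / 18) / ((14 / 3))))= 2709 / 34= 79.68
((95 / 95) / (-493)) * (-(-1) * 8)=-8 / 493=-0.02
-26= -26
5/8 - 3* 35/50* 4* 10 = -667/8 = -83.38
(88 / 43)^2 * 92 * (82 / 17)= 58420736 / 31433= 1858.58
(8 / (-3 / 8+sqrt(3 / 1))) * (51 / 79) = 3264 / 4819+8704 * sqrt(3) / 4819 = 3.81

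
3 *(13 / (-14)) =-39 / 14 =-2.79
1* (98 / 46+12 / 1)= 325 / 23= 14.13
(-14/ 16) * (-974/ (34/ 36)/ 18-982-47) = 129269/ 136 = 950.51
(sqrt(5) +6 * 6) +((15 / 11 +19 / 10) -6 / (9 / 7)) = sqrt(5) +11417 / 330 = 36.83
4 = 4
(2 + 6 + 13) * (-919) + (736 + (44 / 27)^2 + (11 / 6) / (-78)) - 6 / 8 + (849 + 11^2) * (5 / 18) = -346700377 / 18954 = -18291.67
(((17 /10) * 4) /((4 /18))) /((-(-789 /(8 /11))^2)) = -1088 /41847245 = -0.00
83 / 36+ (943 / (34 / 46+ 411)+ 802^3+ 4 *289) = 87931922014847 / 170460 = 515850768.60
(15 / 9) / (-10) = -1 / 6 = -0.17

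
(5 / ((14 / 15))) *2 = 75 / 7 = 10.71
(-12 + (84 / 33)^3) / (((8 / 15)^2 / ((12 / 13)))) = 77625 / 5324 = 14.58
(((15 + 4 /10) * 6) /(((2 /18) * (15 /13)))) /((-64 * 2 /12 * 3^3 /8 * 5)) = -1001 /250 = -4.00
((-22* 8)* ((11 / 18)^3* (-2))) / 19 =58564 / 13851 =4.23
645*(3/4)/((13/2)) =74.42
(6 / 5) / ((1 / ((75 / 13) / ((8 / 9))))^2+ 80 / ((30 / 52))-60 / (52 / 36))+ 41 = 11800137589 / 287721554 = 41.01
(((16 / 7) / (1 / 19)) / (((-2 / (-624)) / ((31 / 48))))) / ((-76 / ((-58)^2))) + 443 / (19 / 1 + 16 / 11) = -610027289 / 1575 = -387318.91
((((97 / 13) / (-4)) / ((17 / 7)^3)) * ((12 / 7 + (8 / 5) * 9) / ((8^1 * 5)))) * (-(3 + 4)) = 4691211 / 12773800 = 0.37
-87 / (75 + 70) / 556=-3 / 2780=-0.00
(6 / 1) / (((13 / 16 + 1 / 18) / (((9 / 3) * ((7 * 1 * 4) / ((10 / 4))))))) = 145152 / 625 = 232.24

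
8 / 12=2 / 3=0.67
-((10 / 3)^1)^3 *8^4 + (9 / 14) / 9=-57343973 / 378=-151703.63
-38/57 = -2/3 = -0.67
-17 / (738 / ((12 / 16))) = -17 / 984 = -0.02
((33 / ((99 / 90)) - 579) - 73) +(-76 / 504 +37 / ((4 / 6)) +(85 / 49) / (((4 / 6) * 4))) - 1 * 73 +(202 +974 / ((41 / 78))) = 204817999 / 144648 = 1415.98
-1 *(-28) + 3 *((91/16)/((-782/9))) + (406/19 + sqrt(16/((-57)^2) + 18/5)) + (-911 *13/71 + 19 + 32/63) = -104339632771/1063357344 + sqrt(292810)/285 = -96.22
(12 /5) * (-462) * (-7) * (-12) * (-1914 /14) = 63667296 /5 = 12733459.20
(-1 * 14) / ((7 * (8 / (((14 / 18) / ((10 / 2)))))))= -0.04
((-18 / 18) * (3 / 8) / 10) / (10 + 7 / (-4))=-1 / 220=-0.00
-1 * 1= -1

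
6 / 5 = 1.20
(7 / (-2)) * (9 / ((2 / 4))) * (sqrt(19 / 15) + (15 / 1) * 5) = -4795.90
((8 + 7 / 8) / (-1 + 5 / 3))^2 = 45369 / 256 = 177.22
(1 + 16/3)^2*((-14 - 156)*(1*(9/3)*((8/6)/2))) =-122740/9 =-13637.78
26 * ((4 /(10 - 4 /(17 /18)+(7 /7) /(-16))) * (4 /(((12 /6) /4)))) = 226304 /1551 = 145.91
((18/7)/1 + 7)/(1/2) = 134/7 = 19.14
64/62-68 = -2076/31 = -66.97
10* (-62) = -620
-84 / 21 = -4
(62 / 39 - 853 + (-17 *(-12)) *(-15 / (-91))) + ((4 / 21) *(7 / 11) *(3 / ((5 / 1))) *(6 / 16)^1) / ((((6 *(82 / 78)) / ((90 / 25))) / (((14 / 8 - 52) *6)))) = -10126581769 / 12312300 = -822.48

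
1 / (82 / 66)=33 / 41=0.80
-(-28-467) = 495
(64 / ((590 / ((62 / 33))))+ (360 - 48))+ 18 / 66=3041959 / 9735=312.48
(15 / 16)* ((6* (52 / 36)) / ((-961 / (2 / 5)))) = -13 / 3844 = -0.00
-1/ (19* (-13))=1/ 247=0.00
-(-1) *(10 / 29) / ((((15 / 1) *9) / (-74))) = -0.19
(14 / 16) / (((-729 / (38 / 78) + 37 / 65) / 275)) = -2377375 / 14778496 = -0.16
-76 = -76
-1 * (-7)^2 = -49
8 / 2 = 4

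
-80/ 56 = -10/ 7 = -1.43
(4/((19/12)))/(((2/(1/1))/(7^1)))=168/19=8.84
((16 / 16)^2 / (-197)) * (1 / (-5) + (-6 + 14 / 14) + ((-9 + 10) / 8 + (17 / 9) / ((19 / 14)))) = 25193 / 1347480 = 0.02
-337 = -337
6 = 6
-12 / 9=-4 / 3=-1.33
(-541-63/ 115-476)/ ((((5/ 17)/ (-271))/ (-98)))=-52831988748/ 575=-91881719.56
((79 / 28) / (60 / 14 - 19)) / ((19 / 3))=-237 / 7828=-0.03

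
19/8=2.38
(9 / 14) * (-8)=-36 / 7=-5.14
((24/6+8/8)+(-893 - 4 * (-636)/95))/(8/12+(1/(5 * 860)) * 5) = -42217056/32737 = -1289.58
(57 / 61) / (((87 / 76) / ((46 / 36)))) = 16606 / 15921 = 1.04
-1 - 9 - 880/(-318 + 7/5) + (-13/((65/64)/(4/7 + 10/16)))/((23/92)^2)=-13975858/55405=-252.25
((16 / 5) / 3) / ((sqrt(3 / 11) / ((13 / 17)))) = 208 * sqrt(33) / 765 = 1.56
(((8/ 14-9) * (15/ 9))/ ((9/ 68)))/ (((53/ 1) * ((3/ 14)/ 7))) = -280840/ 4293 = -65.42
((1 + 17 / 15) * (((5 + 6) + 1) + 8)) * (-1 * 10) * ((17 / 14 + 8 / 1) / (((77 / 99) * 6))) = -842.45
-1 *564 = -564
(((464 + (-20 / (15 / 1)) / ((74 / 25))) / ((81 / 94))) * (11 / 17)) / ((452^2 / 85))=66504295 / 459224316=0.14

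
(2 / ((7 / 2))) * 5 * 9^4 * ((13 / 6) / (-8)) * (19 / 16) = -2700945 / 448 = -6028.90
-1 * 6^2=-36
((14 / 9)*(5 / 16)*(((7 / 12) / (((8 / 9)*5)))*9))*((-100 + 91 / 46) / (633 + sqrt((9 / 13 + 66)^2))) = -0.08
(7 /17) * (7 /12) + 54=11065 /204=54.24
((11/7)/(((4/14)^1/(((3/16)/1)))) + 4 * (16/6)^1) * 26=14599/48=304.15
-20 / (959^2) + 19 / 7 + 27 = 27327644 / 919681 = 29.71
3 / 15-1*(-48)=241 / 5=48.20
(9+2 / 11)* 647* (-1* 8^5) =-2141290496 / 11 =-194662772.36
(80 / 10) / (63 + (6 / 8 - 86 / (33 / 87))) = -352 / 7171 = -0.05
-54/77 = -0.70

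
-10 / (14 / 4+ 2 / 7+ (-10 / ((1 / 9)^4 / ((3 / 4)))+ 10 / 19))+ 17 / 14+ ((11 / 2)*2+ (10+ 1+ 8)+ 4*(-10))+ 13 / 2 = -52347537 / 22904084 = -2.29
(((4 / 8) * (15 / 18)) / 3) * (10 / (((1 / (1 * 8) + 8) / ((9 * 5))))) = 100 / 13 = 7.69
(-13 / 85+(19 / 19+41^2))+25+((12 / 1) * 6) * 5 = 175682 / 85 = 2066.85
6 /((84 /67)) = 67 /14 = 4.79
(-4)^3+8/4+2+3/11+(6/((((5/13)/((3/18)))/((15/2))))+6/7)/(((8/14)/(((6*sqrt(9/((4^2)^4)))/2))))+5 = -1204681/22528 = -53.47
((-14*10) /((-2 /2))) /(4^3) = 35 /16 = 2.19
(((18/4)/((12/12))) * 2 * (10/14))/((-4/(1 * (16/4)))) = -45/7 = -6.43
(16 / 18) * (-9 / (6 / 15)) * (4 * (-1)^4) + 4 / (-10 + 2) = -161 / 2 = -80.50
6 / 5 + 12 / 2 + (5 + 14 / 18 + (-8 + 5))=449 / 45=9.98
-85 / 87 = -0.98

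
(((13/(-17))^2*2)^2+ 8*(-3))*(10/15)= -3780520/250563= -15.09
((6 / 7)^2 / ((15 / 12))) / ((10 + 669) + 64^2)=144 / 1169875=0.00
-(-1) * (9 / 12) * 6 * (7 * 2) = 63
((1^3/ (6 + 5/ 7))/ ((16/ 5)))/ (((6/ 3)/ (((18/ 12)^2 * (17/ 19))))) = 5355/ 114304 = 0.05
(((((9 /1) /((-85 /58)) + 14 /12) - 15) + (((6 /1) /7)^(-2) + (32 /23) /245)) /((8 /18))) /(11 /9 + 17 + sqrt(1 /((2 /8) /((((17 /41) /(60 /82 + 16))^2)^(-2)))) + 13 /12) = -1963631223 /153649621636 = -0.01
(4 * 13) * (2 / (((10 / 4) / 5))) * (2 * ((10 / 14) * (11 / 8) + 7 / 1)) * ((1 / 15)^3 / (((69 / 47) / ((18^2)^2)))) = 1415838528 / 20125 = 70352.22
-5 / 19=-0.26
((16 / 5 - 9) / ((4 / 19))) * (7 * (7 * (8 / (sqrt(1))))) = -53998 / 5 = -10799.60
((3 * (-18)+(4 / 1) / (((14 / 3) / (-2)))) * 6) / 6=-390 / 7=-55.71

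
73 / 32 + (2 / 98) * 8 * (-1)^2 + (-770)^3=-456532997.56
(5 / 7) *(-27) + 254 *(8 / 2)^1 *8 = 56761 / 7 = 8108.71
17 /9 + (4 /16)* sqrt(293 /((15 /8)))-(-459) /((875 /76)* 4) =sqrt(8790) /30 + 93364 /7875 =14.98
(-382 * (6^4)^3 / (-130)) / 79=415765426176 / 5135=80966976.86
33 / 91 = 0.36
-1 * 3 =-3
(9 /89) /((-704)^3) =-9 /31053316096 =-0.00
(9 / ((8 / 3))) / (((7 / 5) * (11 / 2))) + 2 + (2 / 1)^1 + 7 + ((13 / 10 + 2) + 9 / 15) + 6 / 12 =24391 / 1540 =15.84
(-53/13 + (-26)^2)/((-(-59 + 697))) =-8735/8294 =-1.05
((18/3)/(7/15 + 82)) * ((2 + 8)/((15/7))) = 420/1237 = 0.34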